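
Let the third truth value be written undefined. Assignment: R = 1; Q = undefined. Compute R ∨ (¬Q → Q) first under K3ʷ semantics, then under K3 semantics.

undefined; 1

In K3ʷ: ¬Q = ¬undefined = undefined
¬Q → Q = undefined → undefined = undefined  [any arg is the third value ⇒ result is the third value]
R ∨ (¬Q → Q) = 1 ∨ undefined = undefined
In K3: ¬Q = ¬undefined = undefined
¬Q → Q = undefined → undefined = undefined
R ∨ (¬Q → Q) = 1 ∨ undefined = 1
They differ because K3ʷ and K3 treat undefined differently under the binary connectives.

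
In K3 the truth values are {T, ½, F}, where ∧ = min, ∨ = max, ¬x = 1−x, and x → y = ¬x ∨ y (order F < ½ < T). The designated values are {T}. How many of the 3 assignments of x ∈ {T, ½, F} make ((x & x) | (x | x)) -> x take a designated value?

2

x=T: T ✓
x=½: ½ ·
x=F: T ✓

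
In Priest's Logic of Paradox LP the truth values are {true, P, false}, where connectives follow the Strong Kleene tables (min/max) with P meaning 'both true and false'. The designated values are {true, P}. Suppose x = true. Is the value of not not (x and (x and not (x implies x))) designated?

No

x implies x = true implies true = true
not (x implies x) = not true = false
x and not (x implies x) = true and false = false
x and (x and not (x implies x)) = true and false = false
not (x and (x and not (x implies x))) = not false = true
not not (x and (x and not (x implies x))) = not true = false
false ∉ {true, P}.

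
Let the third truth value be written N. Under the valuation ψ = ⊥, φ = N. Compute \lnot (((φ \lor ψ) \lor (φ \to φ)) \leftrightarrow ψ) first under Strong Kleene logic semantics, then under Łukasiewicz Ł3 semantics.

N; ⊤

In Strong Kleene logic: φ \lor ψ = N \lor ⊥ = N
φ \to φ = N \to N = N  [\lnot N \lor N]
(φ \lor ψ) \lor (φ \to φ) = N \lor N = N
((φ \lor ψ) \lor (φ \to φ)) \leftrightarrow ψ = N \leftrightarrow ⊥ = N
\lnot (((φ \lor ψ) \lor (φ \to φ)) \leftrightarrow ψ) = \lnot N = N
In Łukasiewicz Ł3: φ \lor ψ = N \lor ⊥ = N
φ \to φ = N \to N = ⊤  [min(1, 1−½+½)]
(φ \lor ψ) \lor (φ \to φ) = N \lor ⊤ = ⊤
((φ \lor ψ) \lor (φ \to φ)) \leftrightarrow ψ = ⊤ \leftrightarrow ⊥ = ⊥
\lnot (((φ \lor ψ) \lor (φ \to φ)) \leftrightarrow ψ) = \lnot ⊥ = ⊤
They differ because Strong Kleene logic and Łukasiewicz Ł3 treat N differently under implication.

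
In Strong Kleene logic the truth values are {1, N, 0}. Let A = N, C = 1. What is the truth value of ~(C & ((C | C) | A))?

0

C | C = 1 | 1 = 1
(C | C) | A = 1 | N = 1
C & ((C | C) | A) = 1 & 1 = 1
~(C & ((C | C) | A)) = ~1 = 0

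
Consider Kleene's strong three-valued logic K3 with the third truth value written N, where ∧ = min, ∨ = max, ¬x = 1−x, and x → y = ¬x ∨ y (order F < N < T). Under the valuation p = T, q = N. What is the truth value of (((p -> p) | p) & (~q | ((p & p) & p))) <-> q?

N

p -> p = T -> T = T
(p -> p) | p = T | T = T
~q = ~N = N
p & p = T & T = T
(p & p) & p = T & T = T
~q | ((p & p) & p) = N | T = T
((p -> p) | p) & (~q | ((p & p) & p)) = T & T = T
(((p -> p) | p) & (~q | ((p & p) & p))) <-> q = T <-> N = N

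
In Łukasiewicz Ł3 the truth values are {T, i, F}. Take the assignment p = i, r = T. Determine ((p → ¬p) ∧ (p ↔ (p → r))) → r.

¬p = ¬i = i
p → ¬p = i → i = T  [min(1, 1−½+½)]
p → r = i → T = T
p ↔ (p → r) = i ↔ T = i
(p → ¬p) ∧ (p ↔ (p → r)) = T ∧ i = i
((p → ¬p) ∧ (p ↔ (p → r))) → r = i → T = T

T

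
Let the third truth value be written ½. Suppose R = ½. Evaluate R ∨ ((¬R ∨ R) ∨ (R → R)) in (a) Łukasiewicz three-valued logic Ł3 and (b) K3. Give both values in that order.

true; ½

In Łukasiewicz three-valued logic Ł3: ¬R = ¬½ = ½
¬R ∨ R = ½ ∨ ½ = ½
R → R = ½ → ½ = true  [min(1, 1−½+½)]
(¬R ∨ R) ∨ (R → R) = ½ ∨ true = true
R ∨ ((¬R ∨ R) ∨ (R → R)) = ½ ∨ true = true
In K3: ¬R = ¬½ = ½
¬R ∨ R = ½ ∨ ½ = ½
R → R = ½ → ½ = ½
(¬R ∨ R) ∨ (R → R) = ½ ∨ ½ = ½
R ∨ ((¬R ∨ R) ∨ (R → R)) = ½ ∨ ½ = ½
They differ because Łukasiewicz three-valued logic Ł3 and K3 treat ½ differently under implication.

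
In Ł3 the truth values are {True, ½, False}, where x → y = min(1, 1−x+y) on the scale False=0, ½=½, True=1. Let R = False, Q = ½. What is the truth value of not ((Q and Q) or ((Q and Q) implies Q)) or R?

Q and Q = ½ and ½ = ½
Q and Q = ½ and ½ = ½
(Q and Q) implies Q = ½ implies ½ = True  [min(1, 1−½+½)]
(Q and Q) or ((Q and Q) implies Q) = ½ or True = True
not ((Q and Q) or ((Q and Q) implies Q)) = not True = False
not ((Q and Q) or ((Q and Q) implies Q)) or R = False or False = False

False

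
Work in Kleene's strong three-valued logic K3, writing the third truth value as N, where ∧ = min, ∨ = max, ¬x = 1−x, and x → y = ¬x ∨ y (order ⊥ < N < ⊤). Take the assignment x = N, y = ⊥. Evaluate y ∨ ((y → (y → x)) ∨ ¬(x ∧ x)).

⊤

y → x = ⊥ → N = ⊤  [¬⊥ ∨ N]
y → (y → x) = ⊥ → ⊤ = ⊤
x ∧ x = N ∧ N = N
¬(x ∧ x) = ¬N = N
(y → (y → x)) ∨ ¬(x ∧ x) = ⊤ ∨ N = ⊤
y ∨ ((y → (y → x)) ∨ ¬(x ∧ x)) = ⊥ ∨ ⊤ = ⊤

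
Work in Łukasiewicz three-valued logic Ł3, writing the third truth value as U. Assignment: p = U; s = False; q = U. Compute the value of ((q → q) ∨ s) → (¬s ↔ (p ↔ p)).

q → q = U → U = True
(q → q) ∨ s = True ∨ False = True
¬s = ¬False = True
p ↔ p = U ↔ U = True
¬s ↔ (p ↔ p) = True ↔ True = True
((q → q) ∨ s) → (¬s ↔ (p ↔ p)) = True → True = True

True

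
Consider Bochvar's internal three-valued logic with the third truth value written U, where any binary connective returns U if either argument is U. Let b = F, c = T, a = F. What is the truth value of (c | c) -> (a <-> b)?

c | c = T | T = T
a <-> b = F <-> F = T
(c | c) -> (a <-> b) = T -> T = T

T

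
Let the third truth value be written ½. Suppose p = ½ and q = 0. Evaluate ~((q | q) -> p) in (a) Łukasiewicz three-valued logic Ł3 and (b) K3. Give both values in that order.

0; 0

In Łukasiewicz three-valued logic Ł3: q | q = 0 | 0 = 0
(q | q) -> p = 0 -> ½ = 1  [min(1, 1−0+½)]
~((q | q) -> p) = ~1 = 0
In K3: q | q = 0 | 0 = 0
(q | q) -> p = 0 -> ½ = 1
~((q | q) -> p) = ~1 = 0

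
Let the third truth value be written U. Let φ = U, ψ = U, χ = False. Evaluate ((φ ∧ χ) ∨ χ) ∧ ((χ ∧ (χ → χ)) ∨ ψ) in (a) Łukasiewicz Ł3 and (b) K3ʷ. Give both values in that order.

In Łukasiewicz Ł3: φ ∧ χ = U ∧ False = False
(φ ∧ χ) ∨ χ = False ∨ False = False
χ → χ = False → False = True
χ ∧ (χ → χ) = False ∧ True = False
(χ ∧ (χ → χ)) ∨ ψ = False ∨ U = U
((φ ∧ χ) ∨ χ) ∧ ((χ ∧ (χ → χ)) ∨ ψ) = False ∧ U = False
In K3ʷ: φ ∧ χ = U ∧ False = U
(φ ∧ χ) ∨ χ = U ∨ False = U
χ → χ = False → False = True
χ ∧ (χ → χ) = False ∧ True = False
(χ ∧ (χ → χ)) ∨ ψ = False ∨ U = U
((φ ∧ χ) ∨ χ) ∧ ((χ ∧ (χ → χ)) ∨ ψ) = U ∧ U = U
They differ because Łukasiewicz Ł3 and K3ʷ treat U differently under the binary connectives.

False; U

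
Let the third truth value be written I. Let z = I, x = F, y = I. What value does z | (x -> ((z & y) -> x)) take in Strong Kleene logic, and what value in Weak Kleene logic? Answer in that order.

In Strong Kleene logic: z & y = I & I = I
(z & y) -> x = I -> F = I
x -> ((z & y) -> x) = F -> I = T
z | (x -> ((z & y) -> x)) = I | T = T
In Weak Kleene logic: z & y = I & I = I
(z & y) -> x = I -> F = I  [any arg is the third value ⇒ result is the third value]
x -> ((z & y) -> x) = F -> I = I
z | (x -> ((z & y) -> x)) = I | I = I
They differ because Strong Kleene logic and Weak Kleene logic treat I differently under the binary connectives.

T; I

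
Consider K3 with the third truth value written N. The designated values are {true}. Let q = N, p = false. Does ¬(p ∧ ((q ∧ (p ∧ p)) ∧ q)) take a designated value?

Yes

p ∧ p = false ∧ false = false
q ∧ (p ∧ p) = N ∧ false = false
(q ∧ (p ∧ p)) ∧ q = false ∧ N = false
p ∧ ((q ∧ (p ∧ p)) ∧ q) = false ∧ false = false
¬(p ∧ ((q ∧ (p ∧ p)) ∧ q)) = ¬false = true
true ∈ {true}.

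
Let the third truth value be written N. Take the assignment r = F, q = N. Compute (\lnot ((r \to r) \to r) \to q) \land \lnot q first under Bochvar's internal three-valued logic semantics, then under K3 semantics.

N; N

In Bochvar's internal three-valued logic: r \to r = F \to F = T
(r \to r) \to r = T \to F = F
\lnot ((r \to r) \to r) = \lnot F = T
\lnot ((r \to r) \to r) \to q = T \to N = N  [any arg is the third value ⇒ result is the third value]
\lnot q = \lnot N = N
(\lnot ((r \to r) \to r) \to q) \land \lnot q = N \land N = N
In K3: r \to r = F \to F = T
(r \to r) \to r = T \to F = F
\lnot ((r \to r) \to r) = \lnot F = T
\lnot ((r \to r) \to r) \to q = T \to N = N  [\lnot T \lor N]
\lnot q = \lnot N = N
(\lnot ((r \to r) \to r) \to q) \land \lnot q = N \land N = N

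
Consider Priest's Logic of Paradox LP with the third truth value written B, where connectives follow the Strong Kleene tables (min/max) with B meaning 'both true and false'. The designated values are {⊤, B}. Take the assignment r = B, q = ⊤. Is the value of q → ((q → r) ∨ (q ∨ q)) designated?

q → r = ⊤ → B = B  [¬⊤ ∨ B]
q ∨ q = ⊤ ∨ ⊤ = ⊤
(q → r) ∨ (q ∨ q) = B ∨ ⊤ = ⊤
q → ((q → r) ∨ (q ∨ q)) = ⊤ → ⊤ = ⊤
⊤ ∈ {⊤, B}.

Yes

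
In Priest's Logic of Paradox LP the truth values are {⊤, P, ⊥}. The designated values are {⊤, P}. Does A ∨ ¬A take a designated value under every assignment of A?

Yes

Every assignment of A over {⊤, P, ⊥} gives a value in {⊤, P}.
In particular, with A=P: A ∨ ¬A = P.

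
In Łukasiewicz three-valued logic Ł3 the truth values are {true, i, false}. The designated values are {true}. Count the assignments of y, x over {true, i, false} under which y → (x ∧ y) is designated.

Of the 9 assignments, 6 give a value in {true}.

6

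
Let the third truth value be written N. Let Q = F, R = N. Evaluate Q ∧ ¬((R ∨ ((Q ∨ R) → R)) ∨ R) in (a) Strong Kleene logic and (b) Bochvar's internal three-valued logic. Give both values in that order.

In Strong Kleene logic: Q ∨ R = F ∨ N = N
(Q ∨ R) → R = N → N = N
R ∨ ((Q ∨ R) → R) = N ∨ N = N
(R ∨ ((Q ∨ R) → R)) ∨ R = N ∨ N = N
¬((R ∨ ((Q ∨ R) → R)) ∨ R) = ¬N = N
Q ∧ ¬((R ∨ ((Q ∨ R) → R)) ∨ R) = F ∧ N = F
In Bochvar's internal three-valued logic: Q ∨ R = F ∨ N = N
(Q ∨ R) → R = N → N = N  [any arg is the third value ⇒ result is the third value]
R ∨ ((Q ∨ R) → R) = N ∨ N = N
(R ∨ ((Q ∨ R) → R)) ∨ R = N ∨ N = N
¬((R ∨ ((Q ∨ R) → R)) ∨ R) = ¬N = N
Q ∧ ¬((R ∨ ((Q ∨ R) → R)) ∨ R) = F ∧ N = N
They differ because Strong Kleene logic and Bochvar's internal three-valued logic treat N differently under the binary connectives.

F; N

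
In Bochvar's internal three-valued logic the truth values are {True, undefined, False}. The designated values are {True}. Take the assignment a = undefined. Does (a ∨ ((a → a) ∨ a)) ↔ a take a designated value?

No

a → a = undefined → undefined = undefined
(a → a) ∨ a = undefined ∨ undefined = undefined
a ∨ ((a → a) ∨ a) = undefined ∨ undefined = undefined
(a ∨ ((a → a) ∨ a)) ↔ a = undefined ↔ undefined = undefined
undefined ∉ {True}.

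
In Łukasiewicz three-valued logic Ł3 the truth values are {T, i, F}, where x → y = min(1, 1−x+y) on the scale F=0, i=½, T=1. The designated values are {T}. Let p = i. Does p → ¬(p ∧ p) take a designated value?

p ∧ p = i ∧ i = i
¬(p ∧ p) = ¬i = i
p → ¬(p ∧ p) = i → i = T
T ∈ {T}.

Yes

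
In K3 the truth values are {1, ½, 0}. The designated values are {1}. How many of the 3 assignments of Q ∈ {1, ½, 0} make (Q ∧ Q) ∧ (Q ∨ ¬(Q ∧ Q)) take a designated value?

Q=1: 1 ✓
Q=½: ½ ·
Q=0: 0 ·

1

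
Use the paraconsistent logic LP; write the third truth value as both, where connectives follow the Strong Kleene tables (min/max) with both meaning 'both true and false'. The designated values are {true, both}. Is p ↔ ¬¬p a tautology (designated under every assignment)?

Yes

Every assignment of p over {true, both, false} gives a value in {true, both}.
In particular, with p=both: p ↔ ¬¬p = both.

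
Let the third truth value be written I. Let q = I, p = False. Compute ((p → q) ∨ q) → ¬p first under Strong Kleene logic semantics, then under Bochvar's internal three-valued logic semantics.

True; I

In Strong Kleene logic: p → q = False → I = True  [¬False ∨ I]
(p → q) ∨ q = True ∨ I = True
¬p = ¬False = True
((p → q) ∨ q) → ¬p = True → True = True
In Bochvar's internal three-valued logic: p → q = False → I = I
(p → q) ∨ q = I ∨ I = I
¬p = ¬False = True
((p → q) ∨ q) → ¬p = I → True = I
They differ because Strong Kleene logic and Bochvar's internal three-valued logic treat I differently under the binary connectives.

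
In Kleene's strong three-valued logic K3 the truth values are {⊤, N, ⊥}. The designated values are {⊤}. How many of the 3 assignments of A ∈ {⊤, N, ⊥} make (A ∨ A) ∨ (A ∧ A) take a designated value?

1

A=⊤: ⊤ ✓
A=N: N ·
A=⊥: ⊥ ·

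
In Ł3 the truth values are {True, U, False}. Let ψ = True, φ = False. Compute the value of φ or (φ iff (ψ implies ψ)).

False

ψ implies ψ = True implies True = True
φ iff (ψ implies ψ) = False iff True = False
φ or (φ iff (ψ implies ψ)) = False or False = False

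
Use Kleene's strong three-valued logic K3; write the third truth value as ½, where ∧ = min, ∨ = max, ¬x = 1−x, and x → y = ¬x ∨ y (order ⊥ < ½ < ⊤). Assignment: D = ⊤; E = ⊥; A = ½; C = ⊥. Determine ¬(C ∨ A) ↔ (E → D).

C ∨ A = ⊥ ∨ ½ = ½
¬(C ∨ A) = ¬½ = ½
E → D = ⊥ → ⊤ = ⊤
¬(C ∨ A) ↔ (E → D) = ½ ↔ ⊤ = ½

½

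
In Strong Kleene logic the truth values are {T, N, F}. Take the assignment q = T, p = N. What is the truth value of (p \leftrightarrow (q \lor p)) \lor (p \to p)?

N

q \lor p = T \lor N = T
p \leftrightarrow (q \lor p) = N \leftrightarrow T = N
p \to p = N \to N = N  [\lnot N \lor N]
(p \leftrightarrow (q \lor p)) \lor (p \to p) = N \lor N = N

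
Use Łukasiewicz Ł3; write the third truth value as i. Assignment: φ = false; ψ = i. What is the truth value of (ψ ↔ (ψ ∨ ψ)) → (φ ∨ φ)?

false

ψ ∨ ψ = i ∨ i = i
ψ ↔ (ψ ∨ ψ) = i ↔ i = true  [1 − |½−½|]
φ ∨ φ = false ∨ false = false
(ψ ↔ (ψ ∨ ψ)) → (φ ∨ φ) = true → false = false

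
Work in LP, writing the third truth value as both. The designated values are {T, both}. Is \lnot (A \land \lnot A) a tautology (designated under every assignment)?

Yes

Every assignment of A over {T, both, F} gives a value in {T, both}.
In particular, with A=both: \lnot (A \land \lnot A) = both.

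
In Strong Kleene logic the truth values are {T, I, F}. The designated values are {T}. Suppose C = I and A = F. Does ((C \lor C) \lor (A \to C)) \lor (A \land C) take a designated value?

Yes

C \lor C = I \lor I = I
A \to C = F \to I = T  [\lnot F \lor I]
(C \lor C) \lor (A \to C) = I \lor T = T
A \land C = F \land I = F
((C \lor C) \lor (A \to C)) \lor (A \land C) = T \lor F = T
T ∈ {T}.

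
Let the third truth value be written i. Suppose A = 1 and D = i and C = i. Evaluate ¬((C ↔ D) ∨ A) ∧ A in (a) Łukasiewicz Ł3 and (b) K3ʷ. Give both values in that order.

0; i

In Łukasiewicz Ł3: C ↔ D = i ↔ i = 1  [1 − |½−½|]
(C ↔ D) ∨ A = 1 ∨ 1 = 1
¬((C ↔ D) ∨ A) = ¬1 = 0
¬((C ↔ D) ∨ A) ∧ A = 0 ∧ 1 = 0
In K3ʷ: C ↔ D = i ↔ i = i
(C ↔ D) ∨ A = i ∨ 1 = i
¬((C ↔ D) ∨ A) = ¬i = i
¬((C ↔ D) ∨ A) ∧ A = i ∧ 1 = i
They differ because Łukasiewicz Ł3 and K3ʷ treat i differently under the binary connectives.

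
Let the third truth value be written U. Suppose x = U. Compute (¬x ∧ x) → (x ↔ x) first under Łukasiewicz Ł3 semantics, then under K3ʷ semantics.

True; U

In Łukasiewicz Ł3: ¬x = ¬U = U
¬x ∧ x = U ∧ U = U
x ↔ x = U ↔ U = True
(¬x ∧ x) → (x ↔ x) = U → True = True
In K3ʷ: ¬x = ¬U = U
¬x ∧ x = U ∧ U = U
x ↔ x = U ↔ U = U
(¬x ∧ x) → (x ↔ x) = U → U = U  [any arg is the third value ⇒ result is the third value]
They differ because Łukasiewicz Ł3 and K3ʷ treat U differently under the binary connectives.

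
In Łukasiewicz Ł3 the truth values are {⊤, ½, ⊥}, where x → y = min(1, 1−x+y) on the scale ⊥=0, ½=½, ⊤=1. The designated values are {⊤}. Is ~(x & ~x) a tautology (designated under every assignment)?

No

Countermodel: x=½ gives ½, which is not designated.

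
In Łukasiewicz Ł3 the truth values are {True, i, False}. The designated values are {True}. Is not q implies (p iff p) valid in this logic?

Every assignment of q, p over {True, i, False} gives a value in {True}.
In particular, with q=i, p=i: not q implies (p iff p) = True.

Yes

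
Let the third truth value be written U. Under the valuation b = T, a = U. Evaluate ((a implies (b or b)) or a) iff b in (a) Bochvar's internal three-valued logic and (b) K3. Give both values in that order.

U; T

In Bochvar's internal three-valued logic: b or b = T or T = T
a implies (b or b) = U implies T = U  [any arg is the third value ⇒ result is the third value]
(a implies (b or b)) or a = U or U = U
((a implies (b or b)) or a) iff b = U iff T = U
In K3: b or b = T or T = T
a implies (b or b) = U implies T = T
(a implies (b or b)) or a = T or U = T
((a implies (b or b)) or a) iff b = T iff T = T
They differ because Bochvar's internal three-valued logic and K3 treat U differently under the binary connectives.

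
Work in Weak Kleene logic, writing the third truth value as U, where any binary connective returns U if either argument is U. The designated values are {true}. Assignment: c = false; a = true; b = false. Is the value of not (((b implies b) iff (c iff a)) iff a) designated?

Yes

b implies b = false implies false = true
c iff a = false iff true = false
(b implies b) iff (c iff a) = true iff false = false
((b implies b) iff (c iff a)) iff a = false iff true = false
not (((b implies b) iff (c iff a)) iff a) = not false = true
true ∈ {true}.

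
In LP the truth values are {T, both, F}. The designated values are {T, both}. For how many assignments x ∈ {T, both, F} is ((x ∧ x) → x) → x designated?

x=T: T ✓
x=both: both ✓
x=F: F ·

2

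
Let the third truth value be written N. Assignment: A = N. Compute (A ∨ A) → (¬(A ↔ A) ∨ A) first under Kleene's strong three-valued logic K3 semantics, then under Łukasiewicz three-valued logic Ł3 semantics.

In Kleene's strong three-valued logic K3: A ∨ A = N ∨ N = N
A ↔ A = N ↔ N = N
¬(A ↔ A) = ¬N = N
¬(A ↔ A) ∨ A = N ∨ N = N
(A ∨ A) → (¬(A ↔ A) ∨ A) = N → N = N  [¬N ∨ N]
In Łukasiewicz three-valued logic Ł3: A ∨ A = N ∨ N = N
A ↔ A = N ↔ N = T  [1 − |½−½|]
¬(A ↔ A) = ¬T = F
¬(A ↔ A) ∨ A = F ∨ N = N
(A ∨ A) → (¬(A ↔ A) ∨ A) = N → N = T
They differ because Kleene's strong three-valued logic K3 and Łukasiewicz three-valued logic Ł3 treat N differently under implication.

N; T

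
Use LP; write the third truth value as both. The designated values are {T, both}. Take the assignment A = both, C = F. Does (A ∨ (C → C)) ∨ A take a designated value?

Yes

C → C = F → F = T
A ∨ (C → C) = both ∨ T = T
(A ∨ (C → C)) ∨ A = T ∨ both = T
T ∈ {T, both}.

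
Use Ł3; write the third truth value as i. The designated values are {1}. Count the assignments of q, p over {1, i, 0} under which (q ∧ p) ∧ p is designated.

Designated under: (q=1, p=1).

1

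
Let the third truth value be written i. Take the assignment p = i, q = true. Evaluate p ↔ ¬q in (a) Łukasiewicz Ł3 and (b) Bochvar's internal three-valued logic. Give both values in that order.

i; i

In Łukasiewicz Ł3: ¬q = ¬true = false
p ↔ ¬q = i ↔ false = i  [1 − |½−0|]
In Bochvar's internal three-valued logic: ¬q = ¬true = false
p ↔ ¬q = i ↔ false = i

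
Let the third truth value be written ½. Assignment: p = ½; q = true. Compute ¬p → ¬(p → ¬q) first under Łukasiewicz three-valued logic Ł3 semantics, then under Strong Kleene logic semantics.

In Łukasiewicz three-valued logic Ł3: ¬p = ¬½ = ½
¬q = ¬true = false
p → ¬q = ½ → false = ½  [min(1, 1−½+0)]
¬(p → ¬q) = ¬½ = ½
¬p → ¬(p → ¬q) = ½ → ½ = true
In Strong Kleene logic: ¬p = ¬½ = ½
¬q = ¬true = false
p → ¬q = ½ → false = ½  [¬½ ∨ false]
¬(p → ¬q) = ¬½ = ½
¬p → ¬(p → ¬q) = ½ → ½ = ½
They differ because Łukasiewicz three-valued logic Ł3 and Strong Kleene logic treat ½ differently under implication.

true; ½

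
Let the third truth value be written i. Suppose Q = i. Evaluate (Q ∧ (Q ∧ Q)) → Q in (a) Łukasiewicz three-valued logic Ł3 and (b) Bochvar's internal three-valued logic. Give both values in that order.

In Łukasiewicz three-valued logic Ł3: Q ∧ Q = i ∧ i = i
Q ∧ (Q ∧ Q) = i ∧ i = i
(Q ∧ (Q ∧ Q)) → Q = i → i = True  [min(1, 1−½+½)]
In Bochvar's internal three-valued logic: Q ∧ Q = i ∧ i = i
Q ∧ (Q ∧ Q) = i ∧ i = i
(Q ∧ (Q ∧ Q)) → Q = i → i = i
They differ because Łukasiewicz three-valued logic Ł3 and Bochvar's internal three-valued logic treat i differently under the binary connectives.

True; i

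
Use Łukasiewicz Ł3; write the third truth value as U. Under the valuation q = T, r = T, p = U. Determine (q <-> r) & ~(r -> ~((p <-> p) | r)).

T

q <-> r = T <-> T = T
p <-> p = U <-> U = T  [1 − |½−½|]
(p <-> p) | r = T | T = T
~((p <-> p) | r) = ~T = F
r -> ~((p <-> p) | r) = T -> F = F
~(r -> ~((p <-> p) | r)) = ~F = T
(q <-> r) & ~(r -> ~((p <-> p) | r)) = T & T = T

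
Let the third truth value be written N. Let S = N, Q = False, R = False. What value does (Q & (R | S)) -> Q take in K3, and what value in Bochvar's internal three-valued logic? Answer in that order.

True; N

In K3: R | S = False | N = N
Q & (R | S) = False & N = False
(Q & (R | S)) -> Q = False -> False = True
In Bochvar's internal three-valued logic: R | S = False | N = N
Q & (R | S) = False & N = N
(Q & (R | S)) -> Q = N -> False = N  [any arg is the third value ⇒ result is the third value]
They differ because K3 and Bochvar's internal three-valued logic treat N differently under the binary connectives.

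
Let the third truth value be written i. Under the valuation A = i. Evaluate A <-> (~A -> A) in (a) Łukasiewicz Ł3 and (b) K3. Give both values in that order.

In Łukasiewicz Ł3: ~A = ~i = i
~A -> A = i -> i = true  [min(1, 1−½+½)]
A <-> (~A -> A) = i <-> true = i
In K3: ~A = ~i = i
~A -> A = i -> i = i  [~i | i]
A <-> (~A -> A) = i <-> i = i

i; i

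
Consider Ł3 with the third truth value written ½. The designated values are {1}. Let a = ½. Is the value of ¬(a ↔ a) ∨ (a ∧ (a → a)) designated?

No

a ↔ a = ½ ↔ ½ = 1  [1 − |½−½|]
¬(a ↔ a) = ¬1 = 0
a → a = ½ → ½ = 1
a ∧ (a → a) = ½ ∧ 1 = ½
¬(a ↔ a) ∨ (a ∧ (a → a)) = 0 ∨ ½ = ½
½ ∉ {1}.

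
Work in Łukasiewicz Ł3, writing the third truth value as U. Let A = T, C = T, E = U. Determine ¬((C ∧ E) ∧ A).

U

C ∧ E = T ∧ U = U
(C ∧ E) ∧ A = U ∧ T = U
¬((C ∧ E) ∧ A) = ¬U = U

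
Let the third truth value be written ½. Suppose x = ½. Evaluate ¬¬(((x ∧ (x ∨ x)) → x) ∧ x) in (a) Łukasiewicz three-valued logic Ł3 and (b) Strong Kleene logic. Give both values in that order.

½; ½

In Łukasiewicz three-valued logic Ł3: x ∨ x = ½ ∨ ½ = ½
x ∧ (x ∨ x) = ½ ∧ ½ = ½
(x ∧ (x ∨ x)) → x = ½ → ½ = True  [min(1, 1−½+½)]
((x ∧ (x ∨ x)) → x) ∧ x = True ∧ ½ = ½
¬(((x ∧ (x ∨ x)) → x) ∧ x) = ¬½ = ½
¬¬(((x ∧ (x ∨ x)) → x) ∧ x) = ¬½ = ½
In Strong Kleene logic: x ∨ x = ½ ∨ ½ = ½
x ∧ (x ∨ x) = ½ ∧ ½ = ½
(x ∧ (x ∨ x)) → x = ½ → ½ = ½  [¬½ ∨ ½]
((x ∧ (x ∨ x)) → x) ∧ x = ½ ∧ ½ = ½
¬(((x ∧ (x ∨ x)) → x) ∧ x) = ¬½ = ½
¬¬(((x ∧ (x ∨ x)) → x) ∧ x) = ¬½ = ½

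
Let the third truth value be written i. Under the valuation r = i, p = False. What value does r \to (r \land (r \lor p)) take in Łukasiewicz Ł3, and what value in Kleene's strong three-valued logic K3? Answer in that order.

In Łukasiewicz Ł3: r \lor p = i \lor False = i
r \land (r \lor p) = i \land i = i
r \to (r \land (r \lor p)) = i \to i = True
In Kleene's strong three-valued logic K3: r \lor p = i \lor False = i
r \land (r \lor p) = i \land i = i
r \to (r \land (r \lor p)) = i \to i = i  [\lnot i \lor i]
They differ because Łukasiewicz Ł3 and Kleene's strong three-valued logic K3 treat i differently under implication.

True; i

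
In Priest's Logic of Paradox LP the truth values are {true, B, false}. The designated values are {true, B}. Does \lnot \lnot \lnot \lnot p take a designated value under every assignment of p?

No

Countermodel: p=false gives false, which is not designated.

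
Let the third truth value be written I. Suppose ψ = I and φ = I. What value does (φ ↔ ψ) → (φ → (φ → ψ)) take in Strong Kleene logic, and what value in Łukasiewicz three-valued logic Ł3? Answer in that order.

I; ⊤

In Strong Kleene logic: φ ↔ ψ = I ↔ I = I
φ → ψ = I → I = I
φ → (φ → ψ) = I → I = I
(φ ↔ ψ) → (φ → (φ → ψ)) = I → I = I
In Łukasiewicz three-valued logic Ł3: φ ↔ ψ = I ↔ I = ⊤  [1 − |½−½|]
φ → ψ = I → I = ⊤
φ → (φ → ψ) = I → ⊤ = ⊤
(φ ↔ ψ) → (φ → (φ → ψ)) = ⊤ → ⊤ = ⊤
They differ because Strong Kleene logic and Łukasiewicz three-valued logic Ł3 treat I differently under implication.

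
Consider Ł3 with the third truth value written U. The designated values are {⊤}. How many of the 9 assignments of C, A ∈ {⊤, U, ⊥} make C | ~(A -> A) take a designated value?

Designated under: (C=⊤, A=⊤); (C=⊤, A=U); (C=⊤, A=⊥).

3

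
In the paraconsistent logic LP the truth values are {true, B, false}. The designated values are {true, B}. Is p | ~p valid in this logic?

Every assignment of p over {true, B, false} gives a value in {true, B}.
In particular, with p=B: p | ~p = B.

Yes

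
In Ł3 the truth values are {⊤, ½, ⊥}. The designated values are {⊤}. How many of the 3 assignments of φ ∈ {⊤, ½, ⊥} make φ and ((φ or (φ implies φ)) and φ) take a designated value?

1

φ=⊤: ⊤ ✓
φ=½: ½ ·
φ=⊥: ⊥ ·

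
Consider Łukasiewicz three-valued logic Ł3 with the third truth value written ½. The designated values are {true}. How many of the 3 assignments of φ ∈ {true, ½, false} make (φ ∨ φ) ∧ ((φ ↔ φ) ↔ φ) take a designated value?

1

φ=true: true ✓
φ=½: ½ ·
φ=false: false ·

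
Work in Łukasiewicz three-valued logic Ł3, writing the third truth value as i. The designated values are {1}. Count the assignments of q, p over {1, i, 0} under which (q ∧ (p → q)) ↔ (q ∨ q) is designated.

Of the 9 assignments, 9 give a value in {1}.

9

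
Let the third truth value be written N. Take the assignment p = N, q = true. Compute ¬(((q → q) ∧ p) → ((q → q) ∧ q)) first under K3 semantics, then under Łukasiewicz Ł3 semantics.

In K3: q → q = true → true = true
(q → q) ∧ p = true ∧ N = N
q → q = true → true = true
(q → q) ∧ q = true ∧ true = true
((q → q) ∧ p) → ((q → q) ∧ q) = N → true = true  [¬N ∨ true]
¬(((q → q) ∧ p) → ((q → q) ∧ q)) = ¬true = false
In Łukasiewicz Ł3: q → q = true → true = true
(q → q) ∧ p = true ∧ N = N
q → q = true → true = true
(q → q) ∧ q = true ∧ true = true
((q → q) ∧ p) → ((q → q) ∧ q) = N → true = true  [min(1, 1−½+1)]
¬(((q → q) ∧ p) → ((q → q) ∧ q)) = ¬true = false

false; false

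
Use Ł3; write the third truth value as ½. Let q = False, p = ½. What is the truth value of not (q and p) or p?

q and p = False and ½ = False
not (q and p) = not False = True
not (q and p) or p = True or ½ = True

True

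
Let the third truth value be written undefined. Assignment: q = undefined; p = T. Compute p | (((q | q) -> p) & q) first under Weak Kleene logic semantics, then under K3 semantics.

In Weak Kleene logic: q | q = undefined | undefined = undefined
(q | q) -> p = undefined -> T = undefined
((q | q) -> p) & q = undefined & undefined = undefined
p | (((q | q) -> p) & q) = T | undefined = undefined
In K3: q | q = undefined | undefined = undefined
(q | q) -> p = undefined -> T = T  [~undefined | T]
((q | q) -> p) & q = T & undefined = undefined
p | (((q | q) -> p) & q) = T | undefined = T
They differ because Weak Kleene logic and K3 treat undefined differently under the binary connectives.

undefined; T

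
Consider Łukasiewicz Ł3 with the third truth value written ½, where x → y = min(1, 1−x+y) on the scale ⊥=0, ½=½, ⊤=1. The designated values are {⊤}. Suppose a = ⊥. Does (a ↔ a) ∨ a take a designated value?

Yes

a ↔ a = ⊥ ↔ ⊥ = ⊤
(a ↔ a) ∨ a = ⊤ ∨ ⊥ = ⊤
⊤ ∈ {⊤}.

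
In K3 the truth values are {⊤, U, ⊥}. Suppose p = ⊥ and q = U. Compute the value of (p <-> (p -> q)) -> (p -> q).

⊤

p -> q = ⊥ -> U = ⊤
p <-> (p -> q) = ⊥ <-> ⊤ = ⊥
p -> q = ⊥ -> U = ⊤
(p <-> (p -> q)) -> (p -> q) = ⊥ -> ⊤ = ⊤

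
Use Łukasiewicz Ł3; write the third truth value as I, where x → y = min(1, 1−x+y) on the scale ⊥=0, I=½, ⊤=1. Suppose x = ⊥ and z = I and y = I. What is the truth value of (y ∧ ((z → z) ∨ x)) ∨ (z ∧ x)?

z → z = I → I = ⊤  [min(1, 1−½+½)]
(z → z) ∨ x = ⊤ ∨ ⊥ = ⊤
y ∧ ((z → z) ∨ x) = I ∧ ⊤ = I
z ∧ x = I ∧ ⊥ = ⊥
(y ∧ ((z → z) ∨ x)) ∨ (z ∧ x) = I ∨ ⊥ = I

I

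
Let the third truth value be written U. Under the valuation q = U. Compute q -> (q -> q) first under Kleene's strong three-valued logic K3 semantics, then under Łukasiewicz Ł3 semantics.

U; ⊤

In Kleene's strong three-valued logic K3: q -> q = U -> U = U  [~U | U]
q -> (q -> q) = U -> U = U
In Łukasiewicz Ł3: q -> q = U -> U = ⊤
q -> (q -> q) = U -> ⊤ = ⊤
They differ because Kleene's strong three-valued logic K3 and Łukasiewicz Ł3 treat U differently under implication.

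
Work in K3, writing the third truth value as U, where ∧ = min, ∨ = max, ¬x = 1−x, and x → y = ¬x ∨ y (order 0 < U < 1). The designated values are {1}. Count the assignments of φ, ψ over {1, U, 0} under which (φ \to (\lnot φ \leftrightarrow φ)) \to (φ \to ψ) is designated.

7

Of the 9 assignments, 7 give a value in {1}.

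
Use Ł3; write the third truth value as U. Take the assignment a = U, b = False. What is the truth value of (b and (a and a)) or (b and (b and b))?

a and a = U and U = U
b and (a and a) = False and U = False
b and b = False and False = False
b and (b and b) = False and False = False
(b and (a and a)) or (b and (b and b)) = False or False = False

False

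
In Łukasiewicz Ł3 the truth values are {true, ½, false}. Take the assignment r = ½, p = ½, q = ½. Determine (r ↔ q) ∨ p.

true

r ↔ q = ½ ↔ ½ = true
(r ↔ q) ∨ p = true ∨ ½ = true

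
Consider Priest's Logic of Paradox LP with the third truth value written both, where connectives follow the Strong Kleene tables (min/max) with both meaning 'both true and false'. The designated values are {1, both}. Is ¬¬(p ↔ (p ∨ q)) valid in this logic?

No

Countermodel: p=0, q=1 gives 0, which is not designated.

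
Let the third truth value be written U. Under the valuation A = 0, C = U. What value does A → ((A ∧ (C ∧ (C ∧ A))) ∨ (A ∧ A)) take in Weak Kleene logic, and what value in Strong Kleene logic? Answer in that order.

U; 1

In Weak Kleene logic: C ∧ A = U ∧ 0 = U
C ∧ (C ∧ A) = U ∧ U = U
A ∧ (C ∧ (C ∧ A)) = 0 ∧ U = U
A ∧ A = 0 ∧ 0 = 0
(A ∧ (C ∧ (C ∧ A))) ∨ (A ∧ A) = U ∨ 0 = U
A → ((A ∧ (C ∧ (C ∧ A))) ∨ (A ∧ A)) = 0 → U = U
In Strong Kleene logic: C ∧ A = U ∧ 0 = 0
C ∧ (C ∧ A) = U ∧ 0 = 0
A ∧ (C ∧ (C ∧ A)) = 0 ∧ 0 = 0
A ∧ A = 0 ∧ 0 = 0
(A ∧ (C ∧ (C ∧ A))) ∨ (A ∧ A) = 0 ∨ 0 = 0
A → ((A ∧ (C ∧ (C ∧ A))) ∨ (A ∧ A)) = 0 → 0 = 1
They differ because Weak Kleene logic and Strong Kleene logic treat U differently under the binary connectives.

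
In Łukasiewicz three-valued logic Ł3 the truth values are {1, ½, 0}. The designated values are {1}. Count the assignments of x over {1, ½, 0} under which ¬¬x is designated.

1

x=1: 1 ✓
x=½: ½ ·
x=0: 0 ·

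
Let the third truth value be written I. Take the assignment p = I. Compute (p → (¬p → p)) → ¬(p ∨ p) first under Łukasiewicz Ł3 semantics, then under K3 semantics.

I; I

In Łukasiewicz Ł3: ¬p = ¬I = I
¬p → p = I → I = ⊤
p → (¬p → p) = I → ⊤ = ⊤
p ∨ p = I ∨ I = I
¬(p ∨ p) = ¬I = I
(p → (¬p → p)) → ¬(p ∨ p) = ⊤ → I = I
In K3: ¬p = ¬I = I
¬p → p = I → I = I  [¬I ∨ I]
p → (¬p → p) = I → I = I
p ∨ p = I ∨ I = I
¬(p ∨ p) = ¬I = I
(p → (¬p → p)) → ¬(p ∨ p) = I → I = I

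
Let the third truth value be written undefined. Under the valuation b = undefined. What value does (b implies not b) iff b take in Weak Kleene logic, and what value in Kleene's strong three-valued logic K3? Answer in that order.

In Weak Kleene logic: not b = not undefined = undefined
b implies not b = undefined implies undefined = undefined  [any arg is the third value ⇒ result is the third value]
(b implies not b) iff b = undefined iff undefined = undefined
In Kleene's strong three-valued logic K3: not b = not undefined = undefined
b implies not b = undefined implies undefined = undefined  [not undefined or undefined]
(b implies not b) iff b = undefined iff undefined = undefined

undefined; undefined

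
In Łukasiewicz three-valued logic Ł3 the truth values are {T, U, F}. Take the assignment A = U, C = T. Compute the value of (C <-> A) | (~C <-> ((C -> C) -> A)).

C <-> A = T <-> U = U  [1 − |1−½|]
~C = ~T = F
C -> C = T -> T = T
(C -> C) -> A = T -> U = U
~C <-> ((C -> C) -> A) = F <-> U = U
(C <-> A) | (~C <-> ((C -> C) -> A)) = U | U = U

U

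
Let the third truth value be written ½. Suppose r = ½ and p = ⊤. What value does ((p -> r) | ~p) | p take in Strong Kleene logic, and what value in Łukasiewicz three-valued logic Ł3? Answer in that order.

⊤; ⊤

In Strong Kleene logic: p -> r = ⊤ -> ½ = ½  [~⊤ | ½]
~p = ~⊤ = ⊥
(p -> r) | ~p = ½ | ⊥ = ½
((p -> r) | ~p) | p = ½ | ⊤ = ⊤
In Łukasiewicz three-valued logic Ł3: p -> r = ⊤ -> ½ = ½  [min(1, 1−1+½)]
~p = ~⊤ = ⊥
(p -> r) | ~p = ½ | ⊥ = ½
((p -> r) | ~p) | p = ½ | ⊤ = ⊤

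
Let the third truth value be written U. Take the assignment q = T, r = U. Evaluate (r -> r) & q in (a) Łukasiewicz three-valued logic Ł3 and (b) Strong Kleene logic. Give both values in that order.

T; U

In Łukasiewicz three-valued logic Ł3: r -> r = U -> U = T  [min(1, 1−½+½)]
(r -> r) & q = T & T = T
In Strong Kleene logic: r -> r = U -> U = U  [~U | U]
(r -> r) & q = U & T = U
They differ because Łukasiewicz three-valued logic Ł3 and Strong Kleene logic treat U differently under implication.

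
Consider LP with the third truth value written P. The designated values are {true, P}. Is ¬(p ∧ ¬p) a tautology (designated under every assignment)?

Every assignment of p over {true, P, false} gives a value in {true, P}.
In particular, with p=P: ¬(p ∧ ¬p) = P.

Yes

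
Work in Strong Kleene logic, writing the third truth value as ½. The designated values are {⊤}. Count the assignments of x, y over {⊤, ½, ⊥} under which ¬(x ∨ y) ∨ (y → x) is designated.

5

Of the 9 assignments, 5 give a value in {⊤}.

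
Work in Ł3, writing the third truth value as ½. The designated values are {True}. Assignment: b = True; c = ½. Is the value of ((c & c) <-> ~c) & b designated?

c & c = ½ & ½ = ½
~c = ~½ = ½
(c & c) <-> ~c = ½ <-> ½ = True
((c & c) <-> ~c) & b = True & True = True
True ∈ {True}.

Yes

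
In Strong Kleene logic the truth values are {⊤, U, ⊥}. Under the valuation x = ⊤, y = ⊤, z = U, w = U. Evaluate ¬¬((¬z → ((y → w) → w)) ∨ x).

¬z = ¬U = U
y → w = ⊤ → U = U  [¬⊤ ∨ U]
(y → w) → w = U → U = U
¬z → ((y → w) → w) = U → U = U
(¬z → ((y → w) → w)) ∨ x = U ∨ ⊤ = ⊤
¬((¬z → ((y → w) → w)) ∨ x) = ¬⊤ = ⊥
¬¬((¬z → ((y → w) → w)) ∨ x) = ¬⊥ = ⊤

⊤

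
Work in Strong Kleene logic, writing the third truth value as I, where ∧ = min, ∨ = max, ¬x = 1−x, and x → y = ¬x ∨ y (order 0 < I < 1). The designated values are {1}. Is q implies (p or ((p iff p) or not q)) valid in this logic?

Countermodel: q=1, p=I gives I, which is not designated.

No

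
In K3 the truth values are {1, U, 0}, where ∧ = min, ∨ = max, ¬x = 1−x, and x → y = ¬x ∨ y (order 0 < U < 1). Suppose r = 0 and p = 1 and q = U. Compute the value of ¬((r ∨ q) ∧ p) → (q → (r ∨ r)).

U

r ∨ q = 0 ∨ U = U
(r ∨ q) ∧ p = U ∧ 1 = U
¬((r ∨ q) ∧ p) = ¬U = U
r ∨ r = 0 ∨ 0 = 0
q → (r ∨ r) = U → 0 = U  [¬U ∨ 0]
¬((r ∨ q) ∧ p) → (q → (r ∨ r)) = U → U = U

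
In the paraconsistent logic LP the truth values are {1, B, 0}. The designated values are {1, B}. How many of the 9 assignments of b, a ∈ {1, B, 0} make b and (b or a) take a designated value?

Of the 9 assignments, 6 give a value in {1, B}.

6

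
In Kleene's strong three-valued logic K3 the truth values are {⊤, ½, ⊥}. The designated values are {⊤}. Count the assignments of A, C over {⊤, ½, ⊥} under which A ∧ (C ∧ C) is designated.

Designated under: (A=⊤, C=⊤).

1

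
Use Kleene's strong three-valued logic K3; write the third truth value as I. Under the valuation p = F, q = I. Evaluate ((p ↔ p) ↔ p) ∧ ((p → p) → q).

p ↔ p = F ↔ F = T
(p ↔ p) ↔ p = T ↔ F = F
p → p = F → F = T
(p → p) → q = T → I = I  [¬T ∨ I]
((p ↔ p) ↔ p) ∧ ((p → p) → q) = F ∧ I = F

F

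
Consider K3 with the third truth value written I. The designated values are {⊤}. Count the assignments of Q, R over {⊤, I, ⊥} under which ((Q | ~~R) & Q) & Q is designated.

Designated under: (Q=⊤, R=⊤); (Q=⊤, R=I); (Q=⊤, R=⊥).

3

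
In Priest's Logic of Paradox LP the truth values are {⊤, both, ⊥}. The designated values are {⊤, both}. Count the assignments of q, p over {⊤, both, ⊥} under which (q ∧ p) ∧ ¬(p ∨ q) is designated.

1

Designated under: (q=both, p=both).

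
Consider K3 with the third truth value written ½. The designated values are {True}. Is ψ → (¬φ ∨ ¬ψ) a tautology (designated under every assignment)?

No

Countermodel: ψ=True, φ=True gives False, which is not designated.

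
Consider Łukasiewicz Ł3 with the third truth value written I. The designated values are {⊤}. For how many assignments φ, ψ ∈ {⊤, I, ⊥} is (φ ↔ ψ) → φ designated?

6

Of the 9 assignments, 6 give a value in {⊤}.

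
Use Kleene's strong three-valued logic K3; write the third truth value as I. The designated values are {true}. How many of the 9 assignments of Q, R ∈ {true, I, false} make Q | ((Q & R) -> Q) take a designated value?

Of the 9 assignments, 7 give a value in {true}.

7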